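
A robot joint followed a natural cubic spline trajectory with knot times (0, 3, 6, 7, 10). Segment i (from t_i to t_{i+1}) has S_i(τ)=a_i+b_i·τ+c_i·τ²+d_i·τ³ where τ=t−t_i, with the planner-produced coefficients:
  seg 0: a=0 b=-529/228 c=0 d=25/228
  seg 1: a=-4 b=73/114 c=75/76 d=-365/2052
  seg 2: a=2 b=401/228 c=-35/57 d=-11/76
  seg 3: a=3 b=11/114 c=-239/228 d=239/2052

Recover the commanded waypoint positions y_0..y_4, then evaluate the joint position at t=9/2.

y_0 = S_0(0) = a_0 = 0
y_1 = S_1(0) = a_1 = -4
y_2 = S_2(0) = a_2 = 2
y_3 = S_3(0) = a_3 = 3
y_4 = S_3(3) = -3
t_q=9/2 is in segment 1 (τ=3/2); S_1(τ)=-863/608

y_0=0 y_1=-4 y_2=2 y_3=3 y_4=-3
S(9/2) = -863/608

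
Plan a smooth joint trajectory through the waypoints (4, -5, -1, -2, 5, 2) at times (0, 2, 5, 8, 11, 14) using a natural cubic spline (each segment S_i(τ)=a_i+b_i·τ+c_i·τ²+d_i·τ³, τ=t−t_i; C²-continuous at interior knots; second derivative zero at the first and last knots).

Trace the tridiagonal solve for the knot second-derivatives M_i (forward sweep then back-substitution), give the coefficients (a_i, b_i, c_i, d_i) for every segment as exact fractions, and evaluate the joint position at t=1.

Δ: Δ0=-9/2, Δ1=4/3, Δ2=-1/3, Δ3=7/3, Δ4=-1
row 1: diag=10, rhs=35; c'=3/10, d'=7/2
row 2: denom=12−3·3/10=111/10; d'=(-10−3·7/2)/(111/10)=-205/111
row 3: denom=12−3·10/37=414/37; d'=(16−3·-205/111)/(414/37)=797/414
row 4: denom=12−3·37/138=515/46; d'=(-20−3·797/414)/(515/46)=-3557/1545
back: M4=-3557/1545
back: M3=797/414−37/138·-3557/1545=3928/1545
back: M2=-205/111−10/37·3928/1545=-261/103
back: M1=7/2−3/10·-261/103=2194/515
M: M0=0, M1=2194/515, M2=-261/103, M3=3928/1545, M4=-3557/1545, M5=0
seg 0: a=4, c=M0/2=0, d=(M1−M0)/(6·2)=1097/3090, b=Δ0−h0·(2M0+M1)/6=-18293/3090
seg 1: a=-5, c=M1/2=1097/515, d=(M2−M1)/(6·3)=-3499/9270, b=Δ1−h1·(2M1+M2)/6=-5129/3090
seg 2: a=-1, c=M2/2=-261/206, d=(M3−M2)/(6·3)=7843/27810, b=Δ2−h2·(2M2+M3)/6=1436/1545
seg 3: a=-2, c=M3/2=1964/1545, d=(M4−M3)/(6·3)=-499/1854, b=Δ3−h3·(2M3+M4)/6=2911/3090
seg 4: a=5, c=M4/2=-3557/3090, d=(M5−M4)/(6·3)=3557/27810, b=Δ4−h4·(2M4+M5)/6=2012/1545
t_q=1 → seg 0, τ=1; S=4+-18293/3090·τ+0·τ²+1097/3090·τ³=-806/515

  seg 0: a=4 b=-18293/3090 c=0 d=1097/3090
  seg 1: a=-5 b=-5129/3090 c=1097/515 d=-3499/9270
  seg 2: a=-1 b=1436/1545 c=-261/206 d=7843/27810
  seg 3: a=-2 b=2911/3090 c=1964/1545 d=-499/1854
  seg 4: a=5 b=2012/1545 c=-3557/3090 d=3557/27810
S(1) = -806/515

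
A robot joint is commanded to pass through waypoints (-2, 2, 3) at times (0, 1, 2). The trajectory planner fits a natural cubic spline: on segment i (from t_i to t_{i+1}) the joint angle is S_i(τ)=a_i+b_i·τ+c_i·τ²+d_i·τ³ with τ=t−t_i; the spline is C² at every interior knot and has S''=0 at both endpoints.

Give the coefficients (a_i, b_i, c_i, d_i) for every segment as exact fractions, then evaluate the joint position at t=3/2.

  seg 0: a=-2 b=19/4 c=0 d=-3/4
  seg 1: a=2 b=5/2 c=-9/4 d=3/4
S(3/2) = 89/32

Δ: Δ0=4, Δ1=1
row 1: diag=4, rhs=-18; c'=1/4, d'=-9/2
back: M1=-9/2
M: M0=0, M1=-9/2, M2=0
seg 0: a=-2, c=M0/2=0, d=(M1−M0)/(6·1)=-3/4, b=Δ0−h0·(2M0+M1)/6=19/4
seg 1: a=2, c=M1/2=-9/4, d=(M2−M1)/(6·1)=3/4, b=Δ1−h1·(2M1+M2)/6=5/2
t_q=3/2 → seg 1, τ=1/2; S=2+5/2·τ+-9/4·τ²+3/4·τ³=89/32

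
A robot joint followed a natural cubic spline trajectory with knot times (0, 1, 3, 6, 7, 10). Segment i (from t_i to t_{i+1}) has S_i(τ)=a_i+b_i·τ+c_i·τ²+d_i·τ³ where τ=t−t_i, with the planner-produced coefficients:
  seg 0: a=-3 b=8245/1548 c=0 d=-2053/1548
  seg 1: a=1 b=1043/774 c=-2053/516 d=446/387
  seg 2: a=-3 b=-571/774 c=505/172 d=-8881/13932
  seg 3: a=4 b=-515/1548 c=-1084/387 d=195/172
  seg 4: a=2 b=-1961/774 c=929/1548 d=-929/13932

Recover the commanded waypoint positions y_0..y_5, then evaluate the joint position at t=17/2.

y_0 = S_0(0) = a_0 = -3
y_1 = S_1(0) = a_1 = 1
y_2 = S_2(0) = a_2 = -3
y_3 = S_3(0) = a_3 = 4
y_4 = S_4(0) = a_4 = 2
y_5 = S_4(3) = -2
t_q=17/2 is in segment 4 (τ=3/2); S_4(τ)=-929/1376

y_0=-3 y_1=1 y_2=-3 y_3=4 y_4=2 y_5=-2
S(17/2) = -929/1376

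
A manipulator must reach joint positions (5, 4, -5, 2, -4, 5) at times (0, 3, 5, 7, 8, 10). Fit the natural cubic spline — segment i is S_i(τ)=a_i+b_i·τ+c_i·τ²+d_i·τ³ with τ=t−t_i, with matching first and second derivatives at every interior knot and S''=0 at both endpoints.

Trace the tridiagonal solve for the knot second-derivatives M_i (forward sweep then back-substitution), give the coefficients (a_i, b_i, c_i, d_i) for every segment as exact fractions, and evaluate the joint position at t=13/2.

Δ: Δ0=-1/3, Δ1=-9/2, Δ2=7/2, Δ3=-6, Δ4=9/2
row 1: diag=10, rhs=-25; c'=1/5, d'=-5/2
row 2: denom=8−2·1/5=38/5; d'=(48−2·-5/2)/(38/5)=265/38
row 3: denom=6−2·5/19=104/19; d'=(-57−2·265/38)/(104/19)=-337/26
row 4: denom=6−1·19/104=605/104; d'=(63−1·-337/26)/(605/104)=1580/121
back: M4=1580/121
back: M3=-337/26−19/104·1580/121=-1857/121
back: M2=265/38−5/19·-1857/121=2665/242
back: M1=-5/2−1/5·2665/242=-569/121
M: M0=0, M1=-569/121, M2=2665/242, M3=-1857/121, M4=1580/121, M5=0
seg 0: a=5, c=M0/2=0, d=(M1−M0)/(6·3)=-569/2178, b=Δ0−h0·(2M0+M1)/6=1465/726
seg 1: a=4, c=M1/2=-569/242, d=(M2−M1)/(6·2)=3803/2904, b=Δ1−h1·(2M1+M2)/6=-1828/363
seg 2: a=-5, c=M2/2=2665/484, d=(M3−M2)/(6·2)=-6379/2904, b=Δ2−h2·(2M2+M3)/6=925/726
seg 3: a=2, c=M3/2=-1857/242, d=(M4−M3)/(6·1)=3437/726, b=Δ3−h3·(2M3+M4)/6=-101/33
seg 4: a=-4, c=M4/2=790/121, d=(M5−M4)/(6·2)=-395/363, b=Δ4−h4·(2M4+M5)/6=-3053/726
t_q=13/2 → seg 2, τ=3/2; S=-5+925/726·τ+2665/484·τ²+-6379/2904·τ³=14609/7744

  seg 0: a=5 b=1465/726 c=0 d=-569/2178
  seg 1: a=4 b=-1828/363 c=-569/242 d=3803/2904
  seg 2: a=-5 b=925/726 c=2665/484 d=-6379/2904
  seg 3: a=2 b=-101/33 c=-1857/242 d=3437/726
  seg 4: a=-4 b=-3053/726 c=790/121 d=-395/363
S(13/2) = 14609/7744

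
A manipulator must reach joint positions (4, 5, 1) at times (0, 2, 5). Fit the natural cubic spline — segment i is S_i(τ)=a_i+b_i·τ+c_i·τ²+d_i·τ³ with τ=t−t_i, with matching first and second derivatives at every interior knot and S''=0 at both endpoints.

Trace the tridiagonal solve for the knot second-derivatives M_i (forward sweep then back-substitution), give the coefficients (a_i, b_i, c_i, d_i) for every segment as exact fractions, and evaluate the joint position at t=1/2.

Δ: Δ0=1/2, Δ1=-4/3
row 1: diag=10, rhs=-11; c'=3/10, d'=-11/10
back: M1=-11/10
M: M0=0, M1=-11/10, M2=0
seg 0: a=4, c=M0/2=0, d=(M1−M0)/(6·2)=-11/120, b=Δ0−h0·(2M0+M1)/6=13/15
seg 1: a=5, c=M1/2=-11/20, d=(M2−M1)/(6·3)=11/180, b=Δ1−h1·(2M1+M2)/6=-7/30
t_q=1/2 → seg 0, τ=1/2; S=4+13/15·τ+0·τ²+-11/120·τ³=283/64

  seg 0: a=4 b=13/15 c=0 d=-11/120
  seg 1: a=5 b=-7/30 c=-11/20 d=11/180
S(1/2) = 283/64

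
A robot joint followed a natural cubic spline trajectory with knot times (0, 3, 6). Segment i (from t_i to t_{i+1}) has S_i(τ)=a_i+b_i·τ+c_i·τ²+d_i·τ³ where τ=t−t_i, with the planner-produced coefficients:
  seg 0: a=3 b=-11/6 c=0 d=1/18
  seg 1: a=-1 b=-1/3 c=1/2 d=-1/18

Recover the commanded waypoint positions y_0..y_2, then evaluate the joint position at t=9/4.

y_0=3 y_1=-1 y_2=1
S(9/4) = -63/128

y_0 = S_0(0) = a_0 = 3
y_1 = S_1(0) = a_1 = -1
y_2 = S_1(3) = 1
t_q=9/4 is in segment 0 (τ=9/4); S_0(τ)=-63/128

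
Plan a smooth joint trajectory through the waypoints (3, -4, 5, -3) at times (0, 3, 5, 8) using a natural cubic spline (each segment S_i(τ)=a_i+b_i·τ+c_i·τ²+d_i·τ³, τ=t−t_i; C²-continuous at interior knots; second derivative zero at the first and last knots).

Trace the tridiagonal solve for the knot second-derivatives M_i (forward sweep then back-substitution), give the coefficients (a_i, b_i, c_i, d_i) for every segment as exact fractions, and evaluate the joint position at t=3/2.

  seg 0: a=3 b=-59/12 c=0 d=31/108
  seg 1: a=-4 b=17/6 c=31/12 d=-7/8
  seg 2: a=5 b=8/3 c=-8/3 d=8/27
S(3/2) = -109/32

Δ: Δ0=-7/3, Δ1=9/2, Δ2=-8/3
row 1: diag=10, rhs=41; c'=1/5, d'=41/10
row 2: denom=10−2·1/5=48/5; d'=(-43−2·41/10)/(48/5)=-16/3
back: M2=-16/3
back: M1=41/10−1/5·-16/3=31/6
M: M0=0, M1=31/6, M2=-16/3, M3=0
seg 0: a=3, c=M0/2=0, d=(M1−M0)/(6·3)=31/108, b=Δ0−h0·(2M0+M1)/6=-59/12
seg 1: a=-4, c=M1/2=31/12, d=(M2−M1)/(6·2)=-7/8, b=Δ1−h1·(2M1+M2)/6=17/6
seg 2: a=5, c=M2/2=-8/3, d=(M3−M2)/(6·3)=8/27, b=Δ2−h2·(2M2+M3)/6=8/3
t_q=3/2 → seg 0, τ=3/2; S=3+-59/12·τ+0·τ²+31/108·τ³=-109/32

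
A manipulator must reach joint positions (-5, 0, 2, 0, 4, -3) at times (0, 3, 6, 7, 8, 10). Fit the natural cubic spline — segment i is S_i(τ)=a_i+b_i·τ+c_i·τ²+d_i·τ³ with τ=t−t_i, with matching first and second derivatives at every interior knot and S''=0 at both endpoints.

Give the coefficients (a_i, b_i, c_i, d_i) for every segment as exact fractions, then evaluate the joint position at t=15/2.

Δ: Δ0=5/3, Δ1=2/3, Δ2=-2, Δ3=4, Δ4=-7/2
row 1: diag=12, rhs=-6; c'=1/4, d'=-1/2
row 2: denom=8−3·1/4=29/4; d'=(-16−3·-1/2)/(29/4)=-2
row 3: denom=4−1·4/29=112/29; d'=(36−1·-2)/(112/29)=551/56
row 4: denom=6−1·29/112=643/112; d'=(-45−1·551/56)/(643/112)=-6142/643
back: M4=-6142/643
back: M3=551/56−29/112·-6142/643=7917/643
back: M2=-2−4/29·7917/643=-2378/643
back: M1=-1/2−1/4·-2378/643=273/643
M: M0=0, M1=273/643, M2=-2378/643, M3=7917/643, M4=-6142/643, M5=0
seg 0: a=-5, c=M0/2=0, d=(M1−M0)/(6·3)=91/3858, b=Δ0−h0·(2M0+M1)/6=5611/3858
seg 1: a=0, c=M1/2=273/1286, d=(M2−M1)/(6·3)=-2651/11574, b=Δ1−h1·(2M1+M2)/6=4034/1929
seg 2: a=2, c=M2/2=-1189/643, d=(M3−M2)/(6·1)=10295/3858, b=Δ2−h2·(2M2+M3)/6=-10877/3858
seg 3: a=0, c=M3/2=7917/1286, d=(M4−M3)/(6·1)=-14059/3858, b=Δ3−h3·(2M3+M4)/6=2870/1929
seg 4: a=4, c=M4/2=-3071/643, d=(M5−M4)/(6·2)=3071/3858, b=Δ4−h4·(2M4+M5)/6=11065/3858
t_q=15/2 → seg 3, τ=1/2; S=0+2870/1929·τ+7917/1286·τ²+-14059/3858·τ³=18801/10288

  seg 0: a=-5 b=5611/3858 c=0 d=91/3858
  seg 1: a=0 b=4034/1929 c=273/1286 d=-2651/11574
  seg 2: a=2 b=-10877/3858 c=-1189/643 d=10295/3858
  seg 3: a=0 b=2870/1929 c=7917/1286 d=-14059/3858
  seg 4: a=4 b=11065/3858 c=-3071/643 d=3071/3858
S(15/2) = 18801/10288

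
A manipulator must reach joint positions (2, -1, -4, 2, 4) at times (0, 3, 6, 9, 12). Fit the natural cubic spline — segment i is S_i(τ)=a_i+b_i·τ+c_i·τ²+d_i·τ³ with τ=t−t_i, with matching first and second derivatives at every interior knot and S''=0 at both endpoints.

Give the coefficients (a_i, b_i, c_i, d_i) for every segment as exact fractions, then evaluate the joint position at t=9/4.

Δ: Δ0=-1, Δ1=-1, Δ2=2, Δ3=2/3
row 1: diag=12, rhs=0; c'=1/4, d'=0
row 2: denom=12−3·1/4=45/4; d'=(18−3·0)/(45/4)=8/5
row 3: denom=12−3·4/15=56/5; d'=(-8−3·8/5)/(56/5)=-8/7
back: M3=-8/7
back: M2=8/5−4/15·-8/7=40/21
back: M1=0−1/4·40/21=-10/21
M: M0=0, M1=-10/21, M2=40/21, M3=-8/7, M4=0
seg 0: a=2, c=M0/2=0, d=(M1−M0)/(6·3)=-5/189, b=Δ0−h0·(2M0+M1)/6=-16/21
seg 1: a=-1, c=M1/2=-5/21, d=(M2−M1)/(6·3)=25/189, b=Δ1−h1·(2M1+M2)/6=-31/21
seg 2: a=-4, c=M2/2=20/21, d=(M3−M2)/(6·3)=-32/189, b=Δ2−h2·(2M2+M3)/6=2/3
seg 3: a=2, c=M3/2=-4/7, d=(M4−M3)/(6·3)=4/63, b=Δ3−h3·(2M3+M4)/6=38/21
t_q=9/4 → seg 0, τ=9/4; S=2+-16/21·τ+0·τ²+-5/189·τ³=-1/64

  seg 0: a=2 b=-16/21 c=0 d=-5/189
  seg 1: a=-1 b=-31/21 c=-5/21 d=25/189
  seg 2: a=-4 b=2/3 c=20/21 d=-32/189
  seg 3: a=2 b=38/21 c=-4/7 d=4/63
S(9/4) = -1/64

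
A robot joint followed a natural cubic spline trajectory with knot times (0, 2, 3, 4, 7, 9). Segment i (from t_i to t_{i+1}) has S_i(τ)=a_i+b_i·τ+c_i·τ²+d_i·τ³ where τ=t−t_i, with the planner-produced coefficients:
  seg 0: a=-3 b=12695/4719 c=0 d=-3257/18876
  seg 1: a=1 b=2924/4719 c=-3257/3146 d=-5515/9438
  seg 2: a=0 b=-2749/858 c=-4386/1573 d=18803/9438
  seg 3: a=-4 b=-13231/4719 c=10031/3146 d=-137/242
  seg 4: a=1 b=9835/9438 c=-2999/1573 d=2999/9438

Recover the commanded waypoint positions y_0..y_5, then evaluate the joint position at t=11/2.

y_0 = S_0(0) = a_0 = -3
y_1 = S_1(0) = a_1 = 1
y_2 = S_2(0) = a_2 = 0
y_3 = S_3(0) = a_3 = -4
y_4 = S_4(0) = a_4 = 1
y_5 = S_4(2) = -2
t_q=11/2 is in segment 3 (τ=3/2); S_3(τ)=-74049/25168

y_0=-3 y_1=1 y_2=0 y_3=-4 y_4=1 y_5=-2
S(11/2) = -74049/25168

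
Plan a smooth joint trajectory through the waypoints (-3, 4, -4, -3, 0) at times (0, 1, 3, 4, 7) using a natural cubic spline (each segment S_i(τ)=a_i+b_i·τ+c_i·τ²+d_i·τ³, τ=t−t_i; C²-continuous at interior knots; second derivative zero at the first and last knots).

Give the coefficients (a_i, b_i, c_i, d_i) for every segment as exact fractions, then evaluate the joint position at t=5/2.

  seg 0: a=-3 b=2347/250 c=0 d=-597/250
  seg 1: a=4 b=278/125 c=-1791/250 d=1013/500
  seg 2: a=-4 b=-53/25 c=624/125 d=-234/125
  seg 3: a=-3 b=281/125 c=-78/125 d=26/375
S(5/2) = -7781/4000

Δ: Δ0=7, Δ1=-4, Δ2=1, Δ3=1
row 1: diag=6, rhs=-66; c'=1/3, d'=-11
row 2: denom=6−2·1/3=16/3; d'=(30−2·-11)/(16/3)=39/4
row 3: denom=8−1·3/16=125/16; d'=(0−1·39/4)/(125/16)=-156/125
back: M3=-156/125
back: M2=39/4−3/16·-156/125=1248/125
back: M1=-11−1/3·1248/125=-1791/125
M: M0=0, M1=-1791/125, M2=1248/125, M3=-156/125, M4=0
seg 0: a=-3, c=M0/2=0, d=(M1−M0)/(6·1)=-597/250, b=Δ0−h0·(2M0+M1)/6=2347/250
seg 1: a=4, c=M1/2=-1791/250, d=(M2−M1)/(6·2)=1013/500, b=Δ1−h1·(2M1+M2)/6=278/125
seg 2: a=-4, c=M2/2=624/125, d=(M3−M2)/(6·1)=-234/125, b=Δ2−h2·(2M2+M3)/6=-53/25
seg 3: a=-3, c=M3/2=-78/125, d=(M4−M3)/(6·3)=26/375, b=Δ3−h3·(2M3+M4)/6=281/125
t_q=5/2 → seg 1, τ=3/2; S=4+278/125·τ+-1791/250·τ²+1013/500·τ³=-7781/4000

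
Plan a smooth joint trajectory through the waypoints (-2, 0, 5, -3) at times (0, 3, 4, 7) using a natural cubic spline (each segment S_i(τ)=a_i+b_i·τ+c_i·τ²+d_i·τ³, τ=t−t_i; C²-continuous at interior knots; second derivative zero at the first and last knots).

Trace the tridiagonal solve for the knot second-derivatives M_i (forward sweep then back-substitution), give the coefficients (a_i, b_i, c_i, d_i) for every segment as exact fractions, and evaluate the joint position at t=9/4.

  seg 0: a=-2 b=-85/63 c=0 d=127/567
  seg 1: a=0 b=296/63 c=127/63 d=-12/7
  seg 2: a=5 b=226/63 c=-197/63 d=197/567
S(9/4) = -159/64

Δ: Δ0=2/3, Δ1=5, Δ2=-8/3
row 1: diag=8, rhs=26; c'=1/8, d'=13/4
row 2: denom=8−1·1/8=63/8; d'=(-46−1·13/4)/(63/8)=-394/63
back: M2=-394/63
back: M1=13/4−1/8·-394/63=254/63
M: M0=0, M1=254/63, M2=-394/63, M3=0
seg 0: a=-2, c=M0/2=0, d=(M1−M0)/(6·3)=127/567, b=Δ0−h0·(2M0+M1)/6=-85/63
seg 1: a=0, c=M1/2=127/63, d=(M2−M1)/(6·1)=-12/7, b=Δ1−h1·(2M1+M2)/6=296/63
seg 2: a=5, c=M2/2=-197/63, d=(M3−M2)/(6·3)=197/567, b=Δ2−h2·(2M2+M3)/6=226/63
t_q=9/4 → seg 0, τ=9/4; S=-2+-85/63·τ+0·τ²+127/567·τ³=-159/64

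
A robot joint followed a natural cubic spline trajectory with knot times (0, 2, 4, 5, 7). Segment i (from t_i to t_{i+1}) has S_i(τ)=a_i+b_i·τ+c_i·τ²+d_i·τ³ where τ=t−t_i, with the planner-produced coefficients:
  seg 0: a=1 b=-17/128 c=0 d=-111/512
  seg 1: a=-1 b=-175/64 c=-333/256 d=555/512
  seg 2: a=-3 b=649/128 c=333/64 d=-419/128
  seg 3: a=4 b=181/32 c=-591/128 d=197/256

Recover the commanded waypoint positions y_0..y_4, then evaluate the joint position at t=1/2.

y_0=1 y_1=-1 y_2=-3 y_3=4 y_4=3
S(1/2) = 3713/4096

y_0 = S_0(0) = a_0 = 1
y_1 = S_1(0) = a_1 = -1
y_2 = S_2(0) = a_2 = -3
y_3 = S_3(0) = a_3 = 4
y_4 = S_3(2) = 3
t_q=1/2 is in segment 0 (τ=1/2); S_0(τ)=3713/4096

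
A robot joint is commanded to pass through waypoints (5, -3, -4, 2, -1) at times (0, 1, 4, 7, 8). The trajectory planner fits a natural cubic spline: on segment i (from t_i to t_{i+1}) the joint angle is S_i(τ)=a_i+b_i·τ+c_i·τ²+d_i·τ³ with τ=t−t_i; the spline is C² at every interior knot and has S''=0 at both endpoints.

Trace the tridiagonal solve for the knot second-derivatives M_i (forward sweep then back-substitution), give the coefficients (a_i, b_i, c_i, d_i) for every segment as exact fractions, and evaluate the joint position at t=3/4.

  seg 0: a=5 b=-2779/312 c=0 d=283/312
  seg 1: a=-3 b=-965/156 c=283/104 d=-721/2808
  seg 2: a=-4 b=77/24 c=16/39 d=-761/2808
  seg 3: a=2 b=-257/156 c=-211/104 d=211/312
S(3/4) = -8637/6656

Δ: Δ0=-8, Δ1=-1/3, Δ2=2, Δ3=-3
row 1: diag=8, rhs=46; c'=3/8, d'=23/4
row 2: denom=12−3·3/8=87/8; d'=(14−3·23/4)/(87/8)=-26/87
row 3: denom=8−3·8/29=208/29; d'=(-30−3·-26/87)/(208/29)=-211/52
back: M3=-211/52
back: M2=-26/87−8/29·-211/52=32/39
back: M1=23/4−3/8·32/39=283/52
M: M0=0, M1=283/52, M2=32/39, M3=-211/52, M4=0
seg 0: a=5, c=M0/2=0, d=(M1−M0)/(6·1)=283/312, b=Δ0−h0·(2M0+M1)/6=-2779/312
seg 1: a=-3, c=M1/2=283/104, d=(M2−M1)/(6·3)=-721/2808, b=Δ1−h1·(2M1+M2)/6=-965/156
seg 2: a=-4, c=M2/2=16/39, d=(M3−M2)/(6·3)=-761/2808, b=Δ2−h2·(2M2+M3)/6=77/24
seg 3: a=2, c=M3/2=-211/104, d=(M4−M3)/(6·1)=211/312, b=Δ3−h3·(2M3+M4)/6=-257/156
t_q=3/4 → seg 0, τ=3/4; S=5+-2779/312·τ+0·τ²+283/312·τ³=-8637/6656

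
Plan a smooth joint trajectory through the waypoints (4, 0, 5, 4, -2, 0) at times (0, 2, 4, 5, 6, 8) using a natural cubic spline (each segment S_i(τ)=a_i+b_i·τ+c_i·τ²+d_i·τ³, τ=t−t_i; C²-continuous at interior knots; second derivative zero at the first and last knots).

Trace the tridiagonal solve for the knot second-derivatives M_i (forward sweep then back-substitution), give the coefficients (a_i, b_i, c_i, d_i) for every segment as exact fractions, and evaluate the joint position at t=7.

Δ: Δ0=-2, Δ1=5/2, Δ2=-1, Δ3=-6, Δ4=1
row 1: diag=8, rhs=27; c'=1/4, d'=27/8
row 2: denom=6−2·1/4=11/2; d'=(-21−2·27/8)/(11/2)=-111/22
row 3: denom=4−1·2/11=42/11; d'=(-30−1·-111/22)/(42/11)=-183/28
row 4: denom=6−1·11/42=241/42; d'=(42−1·-183/28)/(241/42)=4077/482
back: M4=4077/482
back: M3=-183/28−11/42·4077/482=-2109/241
back: M2=-111/22−2/11·-2109/241=-1665/482
back: M1=27/8−1/4·-1665/482=2043/482
M: M0=0, M1=2043/482, M2=-1665/482, M3=-2109/241, M4=4077/482, M5=0
seg 0: a=4, c=M0/2=0, d=(M1−M0)/(6·2)=681/1928, b=Δ0−h0·(2M0+M1)/6=-1645/482
seg 1: a=0, c=M1/2=2043/964, d=(M2−M1)/(6·2)=-309/482, b=Δ1−h1·(2M1+M2)/6=199/241
seg 2: a=5, c=M2/2=-1665/964, d=(M3−M2)/(6·1)=-851/964, b=Δ2−h2·(2M2+M3)/6=388/241
seg 3: a=4, c=M3/2=-2109/482, d=(M4−M3)/(6·1)=2765/964, b=Δ3−h3·(2M3+M4)/6=-4331/964
seg 4: a=-2, c=M4/2=4077/964, d=(M5−M4)/(6·2)=-1359/1928, b=Δ4−h4·(2M4+M5)/6=-1118/241
t_q=7 → seg 4, τ=1; S=-2+-1118/241·τ+4077/964·τ²+-1359/1928·τ³=-6005/1928

  seg 0: a=4 b=-1645/482 c=0 d=681/1928
  seg 1: a=0 b=199/241 c=2043/964 d=-309/482
  seg 2: a=5 b=388/241 c=-1665/964 d=-851/964
  seg 3: a=4 b=-4331/964 c=-2109/482 d=2765/964
  seg 4: a=-2 b=-1118/241 c=4077/964 d=-1359/1928
S(7) = -6005/1928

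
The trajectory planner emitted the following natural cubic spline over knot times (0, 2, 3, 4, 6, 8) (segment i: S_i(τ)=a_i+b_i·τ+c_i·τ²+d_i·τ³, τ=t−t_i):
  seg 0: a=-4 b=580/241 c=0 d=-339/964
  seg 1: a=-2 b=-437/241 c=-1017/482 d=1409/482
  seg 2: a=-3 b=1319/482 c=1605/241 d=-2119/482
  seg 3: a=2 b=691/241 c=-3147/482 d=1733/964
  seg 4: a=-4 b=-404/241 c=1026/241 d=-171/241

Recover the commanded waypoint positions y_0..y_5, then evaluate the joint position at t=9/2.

y_0=-4 y_1=-2 y_2=-3 y_3=2 y_4=-4 y_5=4
S(9/2) = 15625/7712

y_0 = S_0(0) = a_0 = -4
y_1 = S_1(0) = a_1 = -2
y_2 = S_2(0) = a_2 = -3
y_3 = S_3(0) = a_3 = 2
y_4 = S_4(0) = a_4 = -4
y_5 = S_4(2) = 4
t_q=9/2 is in segment 3 (τ=1/2); S_3(τ)=15625/7712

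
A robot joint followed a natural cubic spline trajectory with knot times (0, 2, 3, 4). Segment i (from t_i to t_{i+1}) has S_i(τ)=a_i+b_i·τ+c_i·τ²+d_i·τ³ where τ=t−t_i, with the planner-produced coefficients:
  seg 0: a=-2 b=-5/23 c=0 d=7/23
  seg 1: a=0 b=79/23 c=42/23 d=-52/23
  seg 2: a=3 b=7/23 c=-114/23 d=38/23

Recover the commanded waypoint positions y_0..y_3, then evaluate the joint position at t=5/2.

y_0 = S_0(0) = a_0 = -2
y_1 = S_1(0) = a_1 = 0
y_2 = S_2(0) = a_2 = 3
y_3 = S_2(1) = 0
t_q=5/2 is in segment 1 (τ=1/2); S_1(τ)=87/46

y_0=-2 y_1=0 y_2=3 y_3=0
S(5/2) = 87/46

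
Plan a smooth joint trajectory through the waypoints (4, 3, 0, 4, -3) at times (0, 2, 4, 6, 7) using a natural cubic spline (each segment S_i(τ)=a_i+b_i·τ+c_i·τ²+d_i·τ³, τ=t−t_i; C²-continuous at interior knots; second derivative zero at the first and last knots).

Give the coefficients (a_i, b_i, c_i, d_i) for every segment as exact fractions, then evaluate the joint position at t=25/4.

Δ: Δ0=-1/2, Δ1=-3/2, Δ2=2, Δ3=-7
row 1: diag=8, rhs=-6; c'=1/4, d'=-3/4
row 2: denom=8−2·1/4=15/2; d'=(21−2·-3/4)/(15/2)=3
row 3: denom=6−2·4/15=82/15; d'=(-54−2·3)/(82/15)=-450/41
back: M3=-450/41
back: M2=3−4/15·-450/41=243/41
back: M1=-3/4−1/4·243/41=-183/82
M: M0=0, M1=-183/82, M2=243/41, M3=-450/41, M4=0
seg 0: a=4, c=M0/2=0, d=(M1−M0)/(6·2)=-61/328, b=Δ0−h0·(2M0+M1)/6=10/41
seg 1: a=3, c=M1/2=-183/164, d=(M2−M1)/(6·2)=223/328, b=Δ1−h1·(2M1+M2)/6=-163/82
seg 2: a=0, c=M2/2=243/82, d=(M3−M2)/(6·2)=-231/164, b=Δ2−h2·(2M2+M3)/6=70/41
seg 3: a=4, c=M3/2=-225/41, d=(M4−M3)/(6·1)=75/41, b=Δ3−h3·(2M3+M4)/6=-137/41
t_q=25/4 → seg 3, τ=1/4; S=4+-137/41·τ+-225/41·τ²+75/41·τ³=7479/2624

  seg 0: a=4 b=10/41 c=0 d=-61/328
  seg 1: a=3 b=-163/82 c=-183/164 d=223/328
  seg 2: a=0 b=70/41 c=243/82 d=-231/164
  seg 3: a=4 b=-137/41 c=-225/41 d=75/41
S(25/4) = 7479/2624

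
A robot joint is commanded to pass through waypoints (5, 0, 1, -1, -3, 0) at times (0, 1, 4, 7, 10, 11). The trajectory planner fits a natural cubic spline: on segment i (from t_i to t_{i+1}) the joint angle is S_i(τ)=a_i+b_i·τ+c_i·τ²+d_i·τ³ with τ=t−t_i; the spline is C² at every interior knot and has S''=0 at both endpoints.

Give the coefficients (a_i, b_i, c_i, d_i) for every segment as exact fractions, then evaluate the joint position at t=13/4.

Δ: Δ0=-5, Δ1=1/3, Δ2=-2/3, Δ3=-2/3, Δ4=3
row 1: diag=8, rhs=32; c'=3/8, d'=4
row 2: denom=12−3·3/8=87/8; d'=(-6−3·4)/(87/8)=-48/29
row 3: denom=12−3·8/29=324/29; d'=(0−3·-48/29)/(324/29)=4/9
row 4: denom=8−3·29/108=259/36; d'=(22−3·4/9)/(259/36)=744/259
back: M4=744/259
back: M3=4/9−29/108·744/259=-254/777
back: M2=-48/29−8/29·-254/777=-1216/777
back: M1=4−3/8·-1216/777=1188/259
M: M0=0, M1=1188/259, M2=-1216/777, M3=-254/777, M4=744/259, M5=0
seg 0: a=5, c=M0/2=0, d=(M1−M0)/(6·1)=198/259, b=Δ0−h0·(2M0+M1)/6=-1493/259
seg 1: a=0, c=M1/2=594/259, d=(M2−M1)/(6·3)=-2390/6993, b=Δ1−h1·(2M1+M2)/6=-899/259
seg 2: a=1, c=M2/2=-608/777, d=(M3−M2)/(6·3)=13/189, b=Δ2−h2·(2M2+M3)/6=275/259
seg 3: a=-1, c=M3/2=-127/777, d=(M4−M3)/(6·3)=1243/6993, b=Δ3−h3·(2M3+M4)/6=-460/259
seg 4: a=-3, c=M4/2=372/259, d=(M5−M4)/(6·1)=-124/259, b=Δ4−h4·(2M4+M5)/6=529/259
t_q=13/4 → seg 1, τ=9/4; S=0+-899/259·τ+594/259·τ²+-2390/6993·τ³=-765/8288

  seg 0: a=5 b=-1493/259 c=0 d=198/259
  seg 1: a=0 b=-899/259 c=594/259 d=-2390/6993
  seg 2: a=1 b=275/259 c=-608/777 d=13/189
  seg 3: a=-1 b=-460/259 c=-127/777 d=1243/6993
  seg 4: a=-3 b=529/259 c=372/259 d=-124/259
S(13/4) = -765/8288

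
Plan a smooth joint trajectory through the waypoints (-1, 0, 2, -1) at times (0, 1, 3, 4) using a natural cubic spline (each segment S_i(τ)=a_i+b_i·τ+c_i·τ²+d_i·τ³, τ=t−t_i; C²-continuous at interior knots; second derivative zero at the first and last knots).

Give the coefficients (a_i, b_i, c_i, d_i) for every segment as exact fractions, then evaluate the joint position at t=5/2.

Δ: Δ0=1, Δ1=1, Δ2=-3
row 1: diag=6, rhs=0; c'=1/3, d'=0
row 2: denom=6−2·1/3=16/3; d'=(-24−2·0)/(16/3)=-9/2
back: M2=-9/2
back: M1=0−1/3·-9/2=3/2
M: M0=0, M1=3/2, M2=-9/2, M3=0
seg 0: a=-1, c=M0/2=0, d=(M1−M0)/(6·1)=1/4, b=Δ0−h0·(2M0+M1)/6=3/4
seg 1: a=0, c=M1/2=3/4, d=(M2−M1)/(6·2)=-1/2, b=Δ1−h1·(2M1+M2)/6=3/2
seg 2: a=2, c=M2/2=-9/4, d=(M3−M2)/(6·1)=3/4, b=Δ2−h2·(2M2+M3)/6=-3/2
t_q=5/2 → seg 1, τ=3/2; S=0+3/2·τ+3/4·τ²+-1/2·τ³=9/4

  seg 0: a=-1 b=3/4 c=0 d=1/4
  seg 1: a=0 b=3/2 c=3/4 d=-1/2
  seg 2: a=2 b=-3/2 c=-9/4 d=3/4
S(5/2) = 9/4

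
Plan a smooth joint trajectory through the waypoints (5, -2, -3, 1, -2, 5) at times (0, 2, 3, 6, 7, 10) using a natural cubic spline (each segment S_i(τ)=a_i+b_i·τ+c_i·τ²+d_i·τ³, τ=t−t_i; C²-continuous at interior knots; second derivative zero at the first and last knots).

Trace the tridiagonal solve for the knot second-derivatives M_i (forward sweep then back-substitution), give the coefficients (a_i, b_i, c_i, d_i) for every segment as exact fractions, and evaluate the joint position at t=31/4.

  seg 0: a=5 b=-6985/1686 c=0 d=271/1686
  seg 1: a=-2 b=-3733/1686 c=271/281 d=421/1686
  seg 2: a=-3 b=391/843 c=963/562 d=-7201/15174
  seg 3: a=1 b=-3487/1686 c=-2156/843 d=2741/1686
  seg 4: a=-2 b=-648/281 c=3911/1686 d=-3911/15174
S(31/4) = -91123/35968

Δ: Δ0=-7/2, Δ1=-1, Δ2=4/3, Δ3=-3, Δ4=7/3
row 1: diag=6, rhs=15; c'=1/6, d'=5/2
row 2: denom=8−1·1/6=47/6; d'=(14−1·5/2)/(47/6)=69/47
row 3: denom=8−3·18/47=322/47; d'=(-26−3·69/47)/(322/47)=-1429/322
row 4: denom=8−1·47/322=2529/322; d'=(32−1·-1429/322)/(2529/322)=3911/843
back: M4=3911/843
back: M3=-1429/322−47/322·3911/843=-4312/843
back: M2=69/47−18/47·-4312/843=963/281
back: M1=5/2−1/6·963/281=542/281
M: M0=0, M1=542/281, M2=963/281, M3=-4312/843, M4=3911/843, M5=0
seg 0: a=5, c=M0/2=0, d=(M1−M0)/(6·2)=271/1686, b=Δ0−h0·(2M0+M1)/6=-6985/1686
seg 1: a=-2, c=M1/2=271/281, d=(M2−M1)/(6·1)=421/1686, b=Δ1−h1·(2M1+M2)/6=-3733/1686
seg 2: a=-3, c=M2/2=963/562, d=(M3−M2)/(6·3)=-7201/15174, b=Δ2−h2·(2M2+M3)/6=391/843
seg 3: a=1, c=M3/2=-2156/843, d=(M4−M3)/(6·1)=2741/1686, b=Δ3−h3·(2M3+M4)/6=-3487/1686
seg 4: a=-2, c=M4/2=3911/1686, d=(M5−M4)/(6·3)=-3911/15174, b=Δ4−h4·(2M4+M5)/6=-648/281
t_q=31/4 → seg 4, τ=3/4; S=-2+-648/281·τ+3911/1686·τ²+-3911/15174·τ³=-91123/35968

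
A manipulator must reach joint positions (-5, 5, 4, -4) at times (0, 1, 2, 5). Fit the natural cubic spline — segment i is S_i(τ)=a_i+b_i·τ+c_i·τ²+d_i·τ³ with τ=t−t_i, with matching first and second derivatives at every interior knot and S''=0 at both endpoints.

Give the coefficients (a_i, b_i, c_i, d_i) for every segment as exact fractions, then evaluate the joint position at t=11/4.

  seg 0: a=-5 b=1189/93 c=0 d=-259/93
  seg 1: a=5 b=412/93 c=-259/31 d=272/93
  seg 2: a=4 b=-326/93 c=13/31 d=-13/279
S(11/4) = 3149/1984

Δ: Δ0=10, Δ1=-1, Δ2=-8/3
row 1: diag=4, rhs=-66; c'=1/4, d'=-33/2
row 2: denom=8−1·1/4=31/4; d'=(-10−1·-33/2)/(31/4)=26/31
back: M2=26/31
back: M1=-33/2−1/4·26/31=-518/31
M: M0=0, M1=-518/31, M2=26/31, M3=0
seg 0: a=-5, c=M0/2=0, d=(M1−M0)/(6·1)=-259/93, b=Δ0−h0·(2M0+M1)/6=1189/93
seg 1: a=5, c=M1/2=-259/31, d=(M2−M1)/(6·1)=272/93, b=Δ1−h1·(2M1+M2)/6=412/93
seg 2: a=4, c=M2/2=13/31, d=(M3−M2)/(6·3)=-13/279, b=Δ2−h2·(2M2+M3)/6=-326/93
t_q=11/4 → seg 2, τ=3/4; S=4+-326/93·τ+13/31·τ²+-13/279·τ³=3149/1984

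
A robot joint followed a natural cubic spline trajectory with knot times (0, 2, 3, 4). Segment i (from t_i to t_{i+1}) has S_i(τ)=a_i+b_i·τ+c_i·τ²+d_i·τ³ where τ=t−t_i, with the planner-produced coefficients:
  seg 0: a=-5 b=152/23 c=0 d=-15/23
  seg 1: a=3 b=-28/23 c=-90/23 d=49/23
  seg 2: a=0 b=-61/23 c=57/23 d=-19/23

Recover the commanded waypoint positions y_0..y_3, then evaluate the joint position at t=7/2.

y_0 = S_0(0) = a_0 = -5
y_1 = S_1(0) = a_1 = 3
y_2 = S_2(0) = a_2 = 0
y_3 = S_2(1) = -1
t_q=7/2 is in segment 2 (τ=1/2); S_2(τ)=-149/184

y_0=-5 y_1=3 y_2=0 y_3=-1
S(7/2) = -149/184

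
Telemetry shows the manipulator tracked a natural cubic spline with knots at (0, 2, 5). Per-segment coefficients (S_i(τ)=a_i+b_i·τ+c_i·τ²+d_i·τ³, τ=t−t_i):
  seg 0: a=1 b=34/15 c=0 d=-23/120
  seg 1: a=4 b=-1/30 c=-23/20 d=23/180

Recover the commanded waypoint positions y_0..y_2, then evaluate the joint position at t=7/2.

y_0 = S_0(0) = a_0 = 1
y_1 = S_1(0) = a_1 = 4
y_2 = S_1(3) = -3
t_q=7/2 is in segment 1 (τ=3/2); S_1(τ)=287/160

y_0=1 y_1=4 y_2=-3
S(7/2) = 287/160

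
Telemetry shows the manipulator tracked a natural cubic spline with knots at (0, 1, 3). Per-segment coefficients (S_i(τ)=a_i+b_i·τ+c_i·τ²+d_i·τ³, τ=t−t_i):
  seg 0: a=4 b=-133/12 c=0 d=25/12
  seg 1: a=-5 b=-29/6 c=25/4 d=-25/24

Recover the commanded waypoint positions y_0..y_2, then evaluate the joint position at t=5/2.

y_0=4 y_1=-5 y_2=2
S(5/2) = -109/64

y_0 = S_0(0) = a_0 = 4
y_1 = S_1(0) = a_1 = -5
y_2 = S_1(2) = 2
t_q=5/2 is in segment 1 (τ=3/2); S_1(τ)=-109/64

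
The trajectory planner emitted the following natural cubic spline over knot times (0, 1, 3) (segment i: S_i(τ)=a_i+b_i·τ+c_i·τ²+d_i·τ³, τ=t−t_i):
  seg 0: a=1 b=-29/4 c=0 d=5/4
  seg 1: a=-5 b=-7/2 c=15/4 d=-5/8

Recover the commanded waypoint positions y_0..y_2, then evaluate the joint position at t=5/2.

y_0=1 y_1=-5 y_2=-2
S(5/2) = -251/64

y_0 = S_0(0) = a_0 = 1
y_1 = S_1(0) = a_1 = -5
y_2 = S_1(2) = -2
t_q=5/2 is in segment 1 (τ=3/2); S_1(τ)=-251/64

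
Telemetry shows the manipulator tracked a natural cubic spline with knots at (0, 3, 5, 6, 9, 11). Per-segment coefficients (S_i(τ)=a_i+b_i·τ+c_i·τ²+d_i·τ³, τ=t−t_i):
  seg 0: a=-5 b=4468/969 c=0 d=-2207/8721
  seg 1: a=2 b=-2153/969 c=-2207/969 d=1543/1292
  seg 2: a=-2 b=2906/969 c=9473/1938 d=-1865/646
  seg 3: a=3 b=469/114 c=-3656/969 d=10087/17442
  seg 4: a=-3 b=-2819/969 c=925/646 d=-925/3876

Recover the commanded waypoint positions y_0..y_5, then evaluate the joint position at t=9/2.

y_0=-5 y_1=2 y_2=-2 y_3=3 y_4=-3 y_5=-5
S(9/2) = -25083/10336

y_0 = S_0(0) = a_0 = -5
y_1 = S_1(0) = a_1 = 2
y_2 = S_2(0) = a_2 = -2
y_3 = S_3(0) = a_3 = 3
y_4 = S_4(0) = a_4 = -3
y_5 = S_4(2) = -5
t_q=9/2 is in segment 1 (τ=3/2); S_1(τ)=-25083/10336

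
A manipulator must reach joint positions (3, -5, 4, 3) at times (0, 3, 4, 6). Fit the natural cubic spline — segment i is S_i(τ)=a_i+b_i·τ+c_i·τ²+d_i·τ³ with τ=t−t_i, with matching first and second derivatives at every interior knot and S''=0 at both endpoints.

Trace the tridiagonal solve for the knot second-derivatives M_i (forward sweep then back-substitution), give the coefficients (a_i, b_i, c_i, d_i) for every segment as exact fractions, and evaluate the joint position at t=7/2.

Δ: Δ0=-8/3, Δ1=9, Δ2=-1/2
row 1: diag=8, rhs=70; c'=1/8, d'=35/4
row 2: denom=6−1·1/8=47/8; d'=(-57−1·35/4)/(47/8)=-526/47
back: M2=-526/47
back: M1=35/4−1/8·-526/47=477/47
M: M0=0, M1=477/47, M2=-526/47, M3=0
seg 0: a=3, c=M0/2=0, d=(M1−M0)/(6·3)=53/94, b=Δ0−h0·(2M0+M1)/6=-2183/282
seg 1: a=-5, c=M1/2=477/94, d=(M2−M1)/(6·1)=-1003/282, b=Δ1−h1·(2M1+M2)/6=1055/141
seg 2: a=4, c=M2/2=-263/47, d=(M3−M2)/(6·2)=263/282, b=Δ2−h2·(2M2+M3)/6=1963/282
t_q=7/2 → seg 1, τ=1/2; S=-5+1055/141·τ+477/94·τ²+-1003/282·τ³=-327/752

  seg 0: a=3 b=-2183/282 c=0 d=53/94
  seg 1: a=-5 b=1055/141 c=477/94 d=-1003/282
  seg 2: a=4 b=1963/282 c=-263/47 d=263/282
S(7/2) = -327/752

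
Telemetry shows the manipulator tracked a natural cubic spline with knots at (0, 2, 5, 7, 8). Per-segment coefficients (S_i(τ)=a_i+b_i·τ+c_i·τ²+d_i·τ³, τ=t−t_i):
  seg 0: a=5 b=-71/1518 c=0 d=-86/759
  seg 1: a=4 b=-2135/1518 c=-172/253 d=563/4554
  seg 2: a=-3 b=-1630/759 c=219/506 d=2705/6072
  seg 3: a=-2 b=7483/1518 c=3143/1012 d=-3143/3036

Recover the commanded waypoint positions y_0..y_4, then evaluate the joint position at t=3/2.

y_0=5 y_1=4 y_2=-3 y_3=-2 y_4=5
S(3/2) = 2301/506

y_0 = S_0(0) = a_0 = 5
y_1 = S_1(0) = a_1 = 4
y_2 = S_2(0) = a_2 = -3
y_3 = S_3(0) = a_3 = -2
y_4 = S_3(1) = 5
t_q=3/2 is in segment 0 (τ=3/2); S_0(τ)=2301/506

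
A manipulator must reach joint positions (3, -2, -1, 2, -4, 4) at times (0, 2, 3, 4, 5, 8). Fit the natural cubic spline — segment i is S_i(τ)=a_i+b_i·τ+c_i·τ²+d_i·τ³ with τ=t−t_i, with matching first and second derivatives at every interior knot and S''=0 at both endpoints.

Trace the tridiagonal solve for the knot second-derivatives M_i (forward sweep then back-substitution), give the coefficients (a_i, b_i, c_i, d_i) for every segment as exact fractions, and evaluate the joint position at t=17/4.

  seg 0: a=3 b=-2627/798 c=0 d=79/399
  seg 1: a=-2 b=-731/798 c=158/133 d=83/114
  seg 2: a=-1 b=1454/399 c=897/266 d=-3205/798
  seg 3: a=2 b=-1325/798 c=-1154/133 d=3461/798
  seg 4: a=-4 b=-2395/399 c=1153/266 d=-1153/2394
S(17/4) = 18903/17024

Δ: Δ0=-5/2, Δ1=1, Δ2=3, Δ3=-6, Δ4=8/3
row 1: diag=6, rhs=21; c'=1/6, d'=7/2
row 2: denom=4−1·1/6=23/6; d'=(12−1·7/2)/(23/6)=51/23
row 3: denom=4−1·6/23=86/23; d'=(-54−1·51/23)/(86/23)=-1293/86
row 4: denom=8−1·23/86=665/86; d'=(52−1·-1293/86)/(665/86)=1153/133
back: M4=1153/133
back: M3=-1293/86−23/86·1153/133=-2308/133
back: M2=51/23−6/23·-2308/133=897/133
back: M1=7/2−1/6·897/133=316/133
M: M0=0, M1=316/133, M2=897/133, M3=-2308/133, M4=1153/133, M5=0
seg 0: a=3, c=M0/2=0, d=(M1−M0)/(6·2)=79/399, b=Δ0−h0·(2M0+M1)/6=-2627/798
seg 1: a=-2, c=M1/2=158/133, d=(M2−M1)/(6·1)=83/114, b=Δ1−h1·(2M1+M2)/6=-731/798
seg 2: a=-1, c=M2/2=897/266, d=(M3−M2)/(6·1)=-3205/798, b=Δ2−h2·(2M2+M3)/6=1454/399
seg 3: a=2, c=M3/2=-1154/133, d=(M4−M3)/(6·1)=3461/798, b=Δ3−h3·(2M3+M4)/6=-1325/798
seg 4: a=-4, c=M4/2=1153/266, d=(M5−M4)/(6·3)=-1153/2394, b=Δ4−h4·(2M4+M5)/6=-2395/399
t_q=17/4 → seg 3, τ=1/4; S=2+-1325/798·τ+-1154/133·τ²+3461/798·τ³=18903/17024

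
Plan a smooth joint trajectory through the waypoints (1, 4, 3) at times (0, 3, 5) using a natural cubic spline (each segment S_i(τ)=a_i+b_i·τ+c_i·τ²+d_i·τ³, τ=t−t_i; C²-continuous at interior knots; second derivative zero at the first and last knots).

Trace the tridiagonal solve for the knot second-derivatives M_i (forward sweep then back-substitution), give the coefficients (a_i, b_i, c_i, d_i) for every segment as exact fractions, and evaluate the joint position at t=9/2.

Δ: Δ0=1, Δ1=-1/2
row 1: diag=10, rhs=-9; c'=1/5, d'=-9/10
back: M1=-9/10
M: M0=0, M1=-9/10, M2=0
seg 0: a=1, c=M0/2=0, d=(M1−M0)/(6·3)=-1/20, b=Δ0−h0·(2M0+M1)/6=29/20
seg 1: a=4, c=M1/2=-9/20, d=(M2−M1)/(6·2)=3/40, b=Δ1−h1·(2M1+M2)/6=1/10
t_q=9/2 → seg 1, τ=3/2; S=4+1/10·τ+-9/20·τ²+3/40·τ³=217/64

  seg 0: a=1 b=29/20 c=0 d=-1/20
  seg 1: a=4 b=1/10 c=-9/20 d=3/40
S(9/2) = 217/64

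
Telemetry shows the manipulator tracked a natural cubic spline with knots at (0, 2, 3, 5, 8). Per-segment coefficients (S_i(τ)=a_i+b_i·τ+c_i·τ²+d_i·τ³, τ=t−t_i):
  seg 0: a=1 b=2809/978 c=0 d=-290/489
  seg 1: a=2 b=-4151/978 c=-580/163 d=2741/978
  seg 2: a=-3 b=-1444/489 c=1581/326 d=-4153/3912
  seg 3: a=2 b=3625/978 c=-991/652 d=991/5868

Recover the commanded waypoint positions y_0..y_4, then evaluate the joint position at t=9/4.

y_0=1 y_1=2 y_2=-3 y_3=2 y_4=4
S(9/4) = 15863/20864

y_0 = S_0(0) = a_0 = 1
y_1 = S_1(0) = a_1 = 2
y_2 = S_2(0) = a_2 = -3
y_3 = S_3(0) = a_3 = 2
y_4 = S_3(3) = 4
t_q=9/4 is in segment 1 (τ=1/4); S_1(τ)=15863/20864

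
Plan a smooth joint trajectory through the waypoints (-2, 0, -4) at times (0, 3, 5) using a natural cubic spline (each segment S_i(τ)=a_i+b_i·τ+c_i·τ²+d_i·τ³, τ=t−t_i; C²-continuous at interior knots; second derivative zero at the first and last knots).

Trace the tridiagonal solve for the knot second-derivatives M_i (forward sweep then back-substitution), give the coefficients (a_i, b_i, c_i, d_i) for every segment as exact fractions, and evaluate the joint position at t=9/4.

Δ: Δ0=2/3, Δ1=-2
row 1: diag=10, rhs=-16; c'=1/5, d'=-8/5
back: M1=-8/5
M: M0=0, M1=-8/5, M2=0
seg 0: a=-2, c=M0/2=0, d=(M1−M0)/(6·3)=-4/45, b=Δ0−h0·(2M0+M1)/6=22/15
seg 1: a=0, c=M1/2=-4/5, d=(M2−M1)/(6·2)=2/15, b=Δ1−h1·(2M1+M2)/6=-14/15
t_q=9/4 → seg 0, τ=9/4; S=-2+22/15·τ+0·τ²+-4/45·τ³=23/80

  seg 0: a=-2 b=22/15 c=0 d=-4/45
  seg 1: a=0 b=-14/15 c=-4/5 d=2/15
S(9/4) = 23/80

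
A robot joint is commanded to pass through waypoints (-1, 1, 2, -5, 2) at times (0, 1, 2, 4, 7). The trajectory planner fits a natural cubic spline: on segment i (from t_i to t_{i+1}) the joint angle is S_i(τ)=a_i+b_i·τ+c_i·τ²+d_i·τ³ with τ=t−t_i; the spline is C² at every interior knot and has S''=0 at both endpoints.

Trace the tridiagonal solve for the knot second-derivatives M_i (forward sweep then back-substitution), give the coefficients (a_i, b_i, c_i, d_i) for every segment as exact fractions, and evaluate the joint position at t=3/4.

Δ: Δ0=2, Δ1=1, Δ2=-7/2, Δ3=7/3
row 1: diag=4, rhs=-6; c'=1/4, d'=-3/2
row 2: denom=6−1·1/4=23/4; d'=(-27−1·-3/2)/(23/4)=-102/23
row 3: denom=10−2·8/23=214/23; d'=(35−2·-102/23)/(214/23)=1009/214
back: M3=1009/214
back: M2=-102/23−8/23·1009/214=-650/107
back: M1=-3/2−1/4·-650/107=2/107
M: M0=0, M1=2/107, M2=-650/107, M3=1009/214, M4=0
seg 0: a=-1, c=M0/2=0, d=(M1−M0)/(6·1)=1/321, b=Δ0−h0·(2M0+M1)/6=641/321
seg 1: a=1, c=M1/2=1/107, d=(M2−M1)/(6·1)=-326/321, b=Δ1−h1·(2M1+M2)/6=644/321
seg 2: a=2, c=M2/2=-325/107, d=(M3−M2)/(6·2)=2309/2568, b=Δ2−h2·(2M2+M3)/6=-328/321
seg 3: a=-5, c=M3/2=1009/428, d=(M4−M3)/(6·3)=-1009/3852, b=Δ3−h3·(2M3+M4)/6=-1529/642
t_q=3/4 → seg 0, τ=3/4; S=-1+641/321·τ+0·τ²+1/321·τ³=3417/6848

  seg 0: a=-1 b=641/321 c=0 d=1/321
  seg 1: a=1 b=644/321 c=1/107 d=-326/321
  seg 2: a=2 b=-328/321 c=-325/107 d=2309/2568
  seg 3: a=-5 b=-1529/642 c=1009/428 d=-1009/3852
S(3/4) = 3417/6848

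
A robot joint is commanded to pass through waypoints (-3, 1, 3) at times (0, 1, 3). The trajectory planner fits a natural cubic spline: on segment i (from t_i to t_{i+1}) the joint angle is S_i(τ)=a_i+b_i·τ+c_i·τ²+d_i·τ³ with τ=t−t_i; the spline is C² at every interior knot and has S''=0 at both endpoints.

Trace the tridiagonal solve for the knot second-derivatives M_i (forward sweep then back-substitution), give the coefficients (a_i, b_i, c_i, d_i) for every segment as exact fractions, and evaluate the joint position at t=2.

Δ: Δ0=4, Δ1=1
row 1: diag=6, rhs=-18; c'=1/3, d'=-3
back: M1=-3
M: M0=0, M1=-3, M2=0
seg 0: a=-3, c=M0/2=0, d=(M1−M0)/(6·1)=-1/2, b=Δ0−h0·(2M0+M1)/6=9/2
seg 1: a=1, c=M1/2=-3/2, d=(M2−M1)/(6·2)=1/4, b=Δ1−h1·(2M1+M2)/6=3
t_q=2 → seg 1, τ=1; S=1+3·τ+-3/2·τ²+1/4·τ³=11/4

  seg 0: a=-3 b=9/2 c=0 d=-1/2
  seg 1: a=1 b=3 c=-3/2 d=1/4
S(2) = 11/4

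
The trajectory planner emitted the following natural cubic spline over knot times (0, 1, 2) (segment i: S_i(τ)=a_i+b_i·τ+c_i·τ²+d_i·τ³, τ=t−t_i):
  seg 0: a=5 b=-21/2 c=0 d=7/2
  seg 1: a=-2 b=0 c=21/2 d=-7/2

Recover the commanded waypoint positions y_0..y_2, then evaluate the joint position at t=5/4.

y_0 = S_0(0) = a_0 = 5
y_1 = S_1(0) = a_1 = -2
y_2 = S_1(1) = 5
t_q=5/4 is in segment 1 (τ=1/4); S_1(τ)=-179/128

y_0=5 y_1=-2 y_2=5
S(5/4) = -179/128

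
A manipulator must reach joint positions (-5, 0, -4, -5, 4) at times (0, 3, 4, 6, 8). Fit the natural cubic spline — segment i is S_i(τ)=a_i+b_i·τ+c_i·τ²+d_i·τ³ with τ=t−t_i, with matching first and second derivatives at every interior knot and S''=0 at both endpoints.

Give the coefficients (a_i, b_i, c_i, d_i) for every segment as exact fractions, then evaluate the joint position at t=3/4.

Δ: Δ0=5/3, Δ1=-4, Δ2=-1/2, Δ3=9/2
row 1: diag=8, rhs=-34; c'=1/8, d'=-17/4
row 2: denom=6−1·1/8=47/8; d'=(21−1·-17/4)/(47/8)=202/47
row 3: denom=8−2·16/47=344/47; d'=(30−2·202/47)/(344/47)=503/172
back: M3=503/172
back: M2=202/47−16/47·503/172=142/43
back: M1=-17/4−1/8·142/43=-401/86
M: M0=0, M1=-401/86, M2=142/43, M3=503/172, M4=0
seg 0: a=-5, c=M0/2=0, d=(M1−M0)/(6·3)=-401/1548, b=Δ0−h0·(2M0+M1)/6=2063/516
seg 1: a=0, c=M1/2=-401/172, d=(M2−M1)/(6·1)=685/516, b=Δ1−h1·(2M1+M2)/6=-773/258
seg 2: a=-4, c=M2/2=71/43, d=(M3−M2)/(6·2)=-65/2064, b=Δ2−h2·(2M2+M3)/6=-1897/516
seg 3: a=-5, c=M3/2=503/344, d=(M4−M3)/(6·2)=-503/2064, b=Δ3−h3·(2M3+M4)/6=329/129
t_q=3/4 → seg 0, τ=3/4; S=-5+2063/516·τ+0·τ²+-401/1548·τ³=-23235/11008

  seg 0: a=-5 b=2063/516 c=0 d=-401/1548
  seg 1: a=0 b=-773/258 c=-401/172 d=685/516
  seg 2: a=-4 b=-1897/516 c=71/43 d=-65/2064
  seg 3: a=-5 b=329/129 c=503/344 d=-503/2064
S(3/4) = -23235/11008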